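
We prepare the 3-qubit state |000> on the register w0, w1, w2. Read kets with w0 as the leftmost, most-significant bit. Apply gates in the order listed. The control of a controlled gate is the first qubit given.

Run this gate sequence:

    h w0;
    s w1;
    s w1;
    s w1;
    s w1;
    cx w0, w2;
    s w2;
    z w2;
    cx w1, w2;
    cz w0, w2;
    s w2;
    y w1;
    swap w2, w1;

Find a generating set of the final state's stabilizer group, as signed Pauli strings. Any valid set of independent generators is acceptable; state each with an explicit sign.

One valid set of independent stabilizer generators is -XXI, +ZZI, -IIZ (any independent generating set of the same group is equally correct).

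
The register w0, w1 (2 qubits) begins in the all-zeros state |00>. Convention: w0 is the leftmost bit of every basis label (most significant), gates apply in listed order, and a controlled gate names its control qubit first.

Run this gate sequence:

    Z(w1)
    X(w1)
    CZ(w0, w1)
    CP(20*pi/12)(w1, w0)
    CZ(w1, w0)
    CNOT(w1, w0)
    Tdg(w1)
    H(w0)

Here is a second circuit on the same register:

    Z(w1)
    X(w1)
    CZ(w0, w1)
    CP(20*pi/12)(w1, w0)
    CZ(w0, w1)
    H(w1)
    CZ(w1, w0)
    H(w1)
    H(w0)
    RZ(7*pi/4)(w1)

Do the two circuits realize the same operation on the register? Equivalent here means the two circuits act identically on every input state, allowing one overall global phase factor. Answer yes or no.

No, they are not equivalent — no single phase factor reconciles the two unitaries.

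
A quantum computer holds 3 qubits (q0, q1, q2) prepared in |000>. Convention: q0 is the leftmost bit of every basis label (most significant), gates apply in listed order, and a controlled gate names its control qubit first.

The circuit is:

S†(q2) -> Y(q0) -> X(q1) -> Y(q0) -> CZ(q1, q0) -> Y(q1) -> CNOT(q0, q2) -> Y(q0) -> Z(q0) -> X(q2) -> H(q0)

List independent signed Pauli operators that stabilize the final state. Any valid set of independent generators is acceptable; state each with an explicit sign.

The stabilizer group can be generated by -XII, +IZI, -IIZ, among other valid generating sets.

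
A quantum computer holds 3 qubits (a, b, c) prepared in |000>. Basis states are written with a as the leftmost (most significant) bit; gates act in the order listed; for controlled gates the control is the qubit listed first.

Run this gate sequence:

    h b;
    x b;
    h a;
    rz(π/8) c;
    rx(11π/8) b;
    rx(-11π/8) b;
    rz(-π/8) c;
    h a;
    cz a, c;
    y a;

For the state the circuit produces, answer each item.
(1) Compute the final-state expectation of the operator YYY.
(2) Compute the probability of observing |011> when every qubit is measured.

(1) The observable YYY averages to 0. Key observation: gates 3-8 undo each other exactly, leaving only the rest of the circuit to track.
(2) A full measurement returns |011> with probability 0.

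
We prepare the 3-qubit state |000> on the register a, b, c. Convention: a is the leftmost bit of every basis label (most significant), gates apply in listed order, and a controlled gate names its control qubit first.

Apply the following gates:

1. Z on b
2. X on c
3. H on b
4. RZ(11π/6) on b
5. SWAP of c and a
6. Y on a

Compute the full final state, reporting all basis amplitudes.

The resulting statevector has amplitude sqrt(2)*exp(7*I*pi/12)/2 on |000>, sqrt(2)*exp(5*I*pi/12)/2 on |010>, and 0 on every other basis state.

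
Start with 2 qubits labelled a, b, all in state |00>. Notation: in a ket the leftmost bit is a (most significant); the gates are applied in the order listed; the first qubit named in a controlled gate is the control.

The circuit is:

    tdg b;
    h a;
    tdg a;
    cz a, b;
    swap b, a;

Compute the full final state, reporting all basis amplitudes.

After the circuit, the state carries amplitude sqrt(2)/2 on |00>, -sqrt(2)*exp(3*I*pi/4)/2 on |01>, 0 on |10>, 0 on |11>.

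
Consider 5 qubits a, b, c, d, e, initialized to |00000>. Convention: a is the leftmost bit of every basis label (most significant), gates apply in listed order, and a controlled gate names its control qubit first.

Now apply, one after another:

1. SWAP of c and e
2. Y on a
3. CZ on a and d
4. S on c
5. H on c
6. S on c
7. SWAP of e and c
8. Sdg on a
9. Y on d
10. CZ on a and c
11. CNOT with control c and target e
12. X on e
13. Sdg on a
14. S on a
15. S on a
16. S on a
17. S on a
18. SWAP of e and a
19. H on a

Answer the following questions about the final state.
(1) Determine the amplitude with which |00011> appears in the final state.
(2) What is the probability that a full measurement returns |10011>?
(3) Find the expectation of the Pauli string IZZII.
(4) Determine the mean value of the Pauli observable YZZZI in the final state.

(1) The final state's coefficient on |00011> equals 1/2 + I/2.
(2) Outcome |10011> occurs with probability 1/2.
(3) The observable IZZII averages to 1.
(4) In the final state, YZZZI has expectation -1.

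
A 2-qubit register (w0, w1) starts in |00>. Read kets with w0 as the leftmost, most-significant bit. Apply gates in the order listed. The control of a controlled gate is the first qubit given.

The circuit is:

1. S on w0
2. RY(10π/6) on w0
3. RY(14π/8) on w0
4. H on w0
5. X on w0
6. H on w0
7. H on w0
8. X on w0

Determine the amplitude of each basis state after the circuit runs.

The final amplitudes are -sqrt(2*sqrt(2) + 4)/8 - sqrt(12 - 6*sqrt(2))/8 - sqrt(4 - 2*sqrt(2))/8 + sqrt(6*sqrt(2) + 12)/8 on |00>, 0 on |01>, -sqrt(4 - 2*sqrt(2))/8 + sqrt(12 - 6*sqrt(2))/8 + sqrt(2*sqrt(2) + 4)/8 + sqrt(6*sqrt(2) + 12)/8 on |10>, 0 on |11>.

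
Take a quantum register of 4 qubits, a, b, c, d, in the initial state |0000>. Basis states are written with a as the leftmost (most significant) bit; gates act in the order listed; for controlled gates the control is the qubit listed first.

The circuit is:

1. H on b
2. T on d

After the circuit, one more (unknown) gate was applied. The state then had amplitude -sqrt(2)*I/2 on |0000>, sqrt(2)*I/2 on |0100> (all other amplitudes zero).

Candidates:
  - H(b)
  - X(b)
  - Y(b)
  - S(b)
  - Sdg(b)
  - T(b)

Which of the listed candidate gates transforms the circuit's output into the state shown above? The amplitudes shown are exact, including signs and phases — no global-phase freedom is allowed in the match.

The applied gate was Y(b).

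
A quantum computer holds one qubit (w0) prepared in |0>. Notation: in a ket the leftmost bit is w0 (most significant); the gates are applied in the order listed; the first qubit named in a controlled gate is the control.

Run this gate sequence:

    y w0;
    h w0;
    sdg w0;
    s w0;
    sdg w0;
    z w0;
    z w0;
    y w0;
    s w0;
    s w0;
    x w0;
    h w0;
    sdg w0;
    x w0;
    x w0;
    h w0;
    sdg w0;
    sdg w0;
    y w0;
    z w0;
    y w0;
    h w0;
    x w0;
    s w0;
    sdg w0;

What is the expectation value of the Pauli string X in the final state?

The expectation value of X is -1.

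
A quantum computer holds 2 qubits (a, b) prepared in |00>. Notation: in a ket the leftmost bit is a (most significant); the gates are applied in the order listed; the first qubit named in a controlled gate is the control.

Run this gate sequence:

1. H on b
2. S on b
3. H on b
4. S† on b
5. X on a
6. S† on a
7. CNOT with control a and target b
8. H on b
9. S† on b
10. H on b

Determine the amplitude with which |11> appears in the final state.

The final state's coefficient on |11> equals -1/2 - I/2.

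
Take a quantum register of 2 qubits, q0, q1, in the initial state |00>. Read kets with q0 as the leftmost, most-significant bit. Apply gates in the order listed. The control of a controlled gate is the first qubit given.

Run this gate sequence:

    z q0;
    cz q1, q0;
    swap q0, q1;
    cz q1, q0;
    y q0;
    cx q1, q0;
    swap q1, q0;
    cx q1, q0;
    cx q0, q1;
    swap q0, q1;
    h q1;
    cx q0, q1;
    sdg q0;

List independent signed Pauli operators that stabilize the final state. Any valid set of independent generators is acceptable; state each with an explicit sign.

One valid set of independent stabilizer generators is -IX, +ZI (any independent generating set of the same group is equally correct).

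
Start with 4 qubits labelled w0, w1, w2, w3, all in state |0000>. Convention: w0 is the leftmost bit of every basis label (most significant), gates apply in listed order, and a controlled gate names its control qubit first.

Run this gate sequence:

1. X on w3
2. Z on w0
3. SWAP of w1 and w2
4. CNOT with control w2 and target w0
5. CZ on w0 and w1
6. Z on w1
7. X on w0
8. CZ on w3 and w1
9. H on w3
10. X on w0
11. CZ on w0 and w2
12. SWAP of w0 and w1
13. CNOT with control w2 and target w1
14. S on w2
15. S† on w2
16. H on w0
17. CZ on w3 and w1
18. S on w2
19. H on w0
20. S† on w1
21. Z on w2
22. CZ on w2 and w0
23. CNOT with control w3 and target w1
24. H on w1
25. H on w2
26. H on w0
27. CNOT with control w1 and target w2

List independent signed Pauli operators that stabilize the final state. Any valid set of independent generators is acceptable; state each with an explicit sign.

The final state is stabilized by the group generated by +XIII, +IXIZ, +IIXI, -IZIX; other independent generating sets are equally valid. Key observation: gates 14-15 undo each other exactly, leaving only the rest of the circuit to track.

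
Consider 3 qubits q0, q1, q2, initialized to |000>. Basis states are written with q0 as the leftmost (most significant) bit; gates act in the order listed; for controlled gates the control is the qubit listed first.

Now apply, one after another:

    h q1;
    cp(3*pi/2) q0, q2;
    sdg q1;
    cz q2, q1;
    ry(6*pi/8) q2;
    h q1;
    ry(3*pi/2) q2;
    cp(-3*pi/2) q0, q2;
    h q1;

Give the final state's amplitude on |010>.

|010> carries amplitude I*sqrt(2 - sqrt(2))/4 + I*sqrt(sqrt(2) + 2)/4 in the final state.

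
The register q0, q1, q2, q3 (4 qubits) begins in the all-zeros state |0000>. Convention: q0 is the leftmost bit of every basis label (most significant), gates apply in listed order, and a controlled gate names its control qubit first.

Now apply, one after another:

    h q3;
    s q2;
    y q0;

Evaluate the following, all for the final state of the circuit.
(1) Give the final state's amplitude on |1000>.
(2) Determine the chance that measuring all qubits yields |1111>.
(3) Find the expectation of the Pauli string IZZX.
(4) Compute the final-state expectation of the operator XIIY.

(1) The final state's coefficient on |1000> equals sqrt(2)*I/2.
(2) The probability of measuring |1111> is 0.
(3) The observable IZZX averages to 1.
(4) In the final state, XIIY has expectation 0.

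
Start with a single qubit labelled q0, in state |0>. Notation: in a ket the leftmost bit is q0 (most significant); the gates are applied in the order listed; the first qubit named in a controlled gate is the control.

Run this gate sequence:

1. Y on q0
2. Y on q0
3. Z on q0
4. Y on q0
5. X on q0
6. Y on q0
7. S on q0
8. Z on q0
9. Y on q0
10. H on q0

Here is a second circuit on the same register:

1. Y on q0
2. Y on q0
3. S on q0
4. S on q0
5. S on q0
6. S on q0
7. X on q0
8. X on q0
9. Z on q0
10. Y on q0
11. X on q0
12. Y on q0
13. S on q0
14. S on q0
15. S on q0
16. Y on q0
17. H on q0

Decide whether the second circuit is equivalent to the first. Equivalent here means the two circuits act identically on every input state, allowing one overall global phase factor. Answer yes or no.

Yes: on every input state the two circuits agree up to one overall phase factor.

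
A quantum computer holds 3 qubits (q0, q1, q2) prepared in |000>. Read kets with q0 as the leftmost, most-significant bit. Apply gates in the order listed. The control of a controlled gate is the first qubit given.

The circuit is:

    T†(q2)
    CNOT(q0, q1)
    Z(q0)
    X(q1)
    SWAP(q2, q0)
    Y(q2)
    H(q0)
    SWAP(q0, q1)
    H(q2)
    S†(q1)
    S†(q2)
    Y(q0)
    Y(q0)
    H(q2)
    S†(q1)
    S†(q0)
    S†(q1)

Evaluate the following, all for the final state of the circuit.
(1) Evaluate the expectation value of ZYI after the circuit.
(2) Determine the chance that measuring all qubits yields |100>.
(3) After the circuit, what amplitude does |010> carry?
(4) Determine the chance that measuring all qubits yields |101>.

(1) The expectation value of ZYI is -1.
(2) Outcome |100> occurs with probability 1/4.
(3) The amplitude on |010> is 0.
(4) Outcome |101> occurs with probability 1/4.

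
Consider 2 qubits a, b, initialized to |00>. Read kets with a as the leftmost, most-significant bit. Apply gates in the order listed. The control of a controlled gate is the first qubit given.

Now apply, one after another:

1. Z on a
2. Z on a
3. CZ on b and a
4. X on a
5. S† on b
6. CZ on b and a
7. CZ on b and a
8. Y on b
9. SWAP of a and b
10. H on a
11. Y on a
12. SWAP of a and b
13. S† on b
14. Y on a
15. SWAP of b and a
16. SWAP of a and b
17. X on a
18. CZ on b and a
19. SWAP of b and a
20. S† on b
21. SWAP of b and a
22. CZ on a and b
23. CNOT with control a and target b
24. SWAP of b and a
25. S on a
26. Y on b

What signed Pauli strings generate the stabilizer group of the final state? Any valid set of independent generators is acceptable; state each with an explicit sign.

The final state is stabilized by the group generated by -XI, +IZ; other independent generating sets are equally valid.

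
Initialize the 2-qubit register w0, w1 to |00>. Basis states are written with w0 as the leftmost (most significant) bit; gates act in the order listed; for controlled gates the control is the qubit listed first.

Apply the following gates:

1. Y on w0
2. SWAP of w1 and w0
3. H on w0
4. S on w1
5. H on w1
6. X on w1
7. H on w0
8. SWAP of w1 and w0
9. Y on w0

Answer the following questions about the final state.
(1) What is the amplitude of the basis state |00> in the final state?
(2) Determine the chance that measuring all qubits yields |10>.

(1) The final state's coefficient on |00> equals sqrt(2)*I/2.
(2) The probability of measuring |10> is 1/2.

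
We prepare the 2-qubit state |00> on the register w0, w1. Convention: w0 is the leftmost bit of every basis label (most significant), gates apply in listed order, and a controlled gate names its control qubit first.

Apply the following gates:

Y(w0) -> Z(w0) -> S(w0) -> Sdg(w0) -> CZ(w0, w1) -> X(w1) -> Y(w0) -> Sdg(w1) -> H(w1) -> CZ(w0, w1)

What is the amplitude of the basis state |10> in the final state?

The final state's coefficient on |10> equals 0.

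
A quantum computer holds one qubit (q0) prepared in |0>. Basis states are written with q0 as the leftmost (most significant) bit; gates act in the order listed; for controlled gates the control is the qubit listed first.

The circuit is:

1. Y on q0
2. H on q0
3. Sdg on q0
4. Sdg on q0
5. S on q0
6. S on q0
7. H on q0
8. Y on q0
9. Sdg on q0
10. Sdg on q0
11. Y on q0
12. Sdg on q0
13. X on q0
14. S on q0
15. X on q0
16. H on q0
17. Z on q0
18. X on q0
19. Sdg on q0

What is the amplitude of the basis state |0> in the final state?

The amplitude on |0> is sqrt(2)/2.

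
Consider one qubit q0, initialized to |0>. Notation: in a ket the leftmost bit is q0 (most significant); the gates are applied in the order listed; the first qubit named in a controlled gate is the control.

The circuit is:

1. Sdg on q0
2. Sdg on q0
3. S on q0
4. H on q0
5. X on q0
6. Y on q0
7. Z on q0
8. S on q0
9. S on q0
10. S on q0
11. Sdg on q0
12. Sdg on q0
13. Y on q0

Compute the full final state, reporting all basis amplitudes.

After the circuit, the state carries amplitude -sqrt(2)*I/2 on |0>, sqrt(2)/2 on |1>. Key observation: gates 9-12 undo each other exactly, leaving only the rest of the circuit to track.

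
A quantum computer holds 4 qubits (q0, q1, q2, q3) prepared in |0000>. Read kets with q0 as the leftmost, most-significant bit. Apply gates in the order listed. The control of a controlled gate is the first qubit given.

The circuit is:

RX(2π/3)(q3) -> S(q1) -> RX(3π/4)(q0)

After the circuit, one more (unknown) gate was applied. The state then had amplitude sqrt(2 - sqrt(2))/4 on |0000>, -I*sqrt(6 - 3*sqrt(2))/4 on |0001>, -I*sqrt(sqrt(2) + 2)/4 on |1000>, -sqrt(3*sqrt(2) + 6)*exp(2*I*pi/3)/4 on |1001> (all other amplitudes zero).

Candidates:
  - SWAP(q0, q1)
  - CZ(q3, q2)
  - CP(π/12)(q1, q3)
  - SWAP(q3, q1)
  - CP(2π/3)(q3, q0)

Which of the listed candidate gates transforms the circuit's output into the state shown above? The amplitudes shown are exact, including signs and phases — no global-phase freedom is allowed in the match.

It was CP(2π/3)(q3, q0) that produced the state shown.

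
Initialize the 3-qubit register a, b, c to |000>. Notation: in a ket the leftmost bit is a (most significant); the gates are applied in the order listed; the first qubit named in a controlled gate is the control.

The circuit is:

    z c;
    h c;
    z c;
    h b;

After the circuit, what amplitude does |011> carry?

|011> carries amplitude -1/2 in the final state.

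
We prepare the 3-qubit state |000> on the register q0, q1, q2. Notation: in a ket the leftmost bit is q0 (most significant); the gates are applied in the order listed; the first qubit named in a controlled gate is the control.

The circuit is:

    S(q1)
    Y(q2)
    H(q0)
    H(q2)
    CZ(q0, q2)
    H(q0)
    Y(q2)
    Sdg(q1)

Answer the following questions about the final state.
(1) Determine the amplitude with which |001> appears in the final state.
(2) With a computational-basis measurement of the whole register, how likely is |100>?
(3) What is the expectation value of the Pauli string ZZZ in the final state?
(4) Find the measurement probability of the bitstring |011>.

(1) The final state's coefficient on |001> equals -sqrt(2)/2.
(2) Outcome |100> occurs with probability 1/2.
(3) The observable ZZZ averages to -1.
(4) Outcome |011> occurs with probability 0.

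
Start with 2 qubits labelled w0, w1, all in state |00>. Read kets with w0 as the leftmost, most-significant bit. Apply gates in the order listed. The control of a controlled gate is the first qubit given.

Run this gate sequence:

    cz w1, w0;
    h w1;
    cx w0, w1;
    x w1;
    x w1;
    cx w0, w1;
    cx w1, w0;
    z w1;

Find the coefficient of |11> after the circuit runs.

The amplitude on |11> is -sqrt(2)/2. Key observation: the block from step 3 through step 6 cancels to the identity and can be dropped.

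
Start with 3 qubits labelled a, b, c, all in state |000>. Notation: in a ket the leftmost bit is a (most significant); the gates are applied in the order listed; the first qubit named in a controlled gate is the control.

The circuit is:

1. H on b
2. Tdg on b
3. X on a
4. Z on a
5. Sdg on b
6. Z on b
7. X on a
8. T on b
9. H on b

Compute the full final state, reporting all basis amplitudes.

The resulting statevector has amplitude -1/2 - I/2 on |000>, -1/2 + I/2 on |010>, and 0 on every other basis state.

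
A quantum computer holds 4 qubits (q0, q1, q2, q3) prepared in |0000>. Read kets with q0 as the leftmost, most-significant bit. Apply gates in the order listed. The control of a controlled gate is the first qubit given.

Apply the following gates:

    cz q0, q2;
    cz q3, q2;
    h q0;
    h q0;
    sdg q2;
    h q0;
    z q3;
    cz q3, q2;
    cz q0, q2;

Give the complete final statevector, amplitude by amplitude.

The resulting statevector has amplitude sqrt(2)/2 on |0000>, sqrt(2)/2 on |1000>, and 0 on every other basis state.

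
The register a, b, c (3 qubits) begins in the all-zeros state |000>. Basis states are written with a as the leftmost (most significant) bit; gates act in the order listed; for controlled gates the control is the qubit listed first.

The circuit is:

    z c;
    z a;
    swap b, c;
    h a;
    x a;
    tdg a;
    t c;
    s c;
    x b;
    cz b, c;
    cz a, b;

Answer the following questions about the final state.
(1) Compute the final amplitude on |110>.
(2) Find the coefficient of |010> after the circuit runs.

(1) The final state's coefficient on |110> equals sqrt(2)*exp(3*I*pi/4)/2.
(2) The final state's coefficient on |010> equals sqrt(2)/2.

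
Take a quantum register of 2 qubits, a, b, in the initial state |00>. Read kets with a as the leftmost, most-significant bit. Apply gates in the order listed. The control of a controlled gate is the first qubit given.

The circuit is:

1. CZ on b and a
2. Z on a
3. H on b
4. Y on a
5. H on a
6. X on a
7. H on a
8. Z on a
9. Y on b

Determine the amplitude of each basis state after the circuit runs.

The resulting statevector has amplitude 0 on |00>, 0 on |01>, sqrt(2)/2 on |10>, -sqrt(2)/2 on |11>. Key observation: gates 5-8 undo each other exactly, leaving only the rest of the circuit to track.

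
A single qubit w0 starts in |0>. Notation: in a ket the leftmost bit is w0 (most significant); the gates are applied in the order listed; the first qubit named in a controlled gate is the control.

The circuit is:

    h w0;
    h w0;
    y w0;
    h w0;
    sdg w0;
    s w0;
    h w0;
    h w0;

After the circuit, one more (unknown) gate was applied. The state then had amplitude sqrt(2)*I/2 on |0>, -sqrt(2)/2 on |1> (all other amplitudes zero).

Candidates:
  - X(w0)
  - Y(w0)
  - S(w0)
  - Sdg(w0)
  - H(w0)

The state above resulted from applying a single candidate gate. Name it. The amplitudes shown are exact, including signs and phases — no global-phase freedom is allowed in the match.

The unique candidate consistent with the amplitudes is Sdg(w0).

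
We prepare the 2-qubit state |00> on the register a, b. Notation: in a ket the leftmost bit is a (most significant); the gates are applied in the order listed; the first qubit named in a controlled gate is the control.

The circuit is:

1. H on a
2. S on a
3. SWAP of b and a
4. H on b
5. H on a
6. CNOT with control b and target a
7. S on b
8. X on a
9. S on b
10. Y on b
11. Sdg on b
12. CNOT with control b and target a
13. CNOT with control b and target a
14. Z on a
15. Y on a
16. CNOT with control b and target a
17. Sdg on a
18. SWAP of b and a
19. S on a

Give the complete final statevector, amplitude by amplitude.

The resulting statevector has amplitude sqrt(2)*(-1 + I)/4 on |00>, sqrt(2)*(1 + I)/4 on |01>, sqrt(2)*(-1 - I)/4 on |10>, sqrt(2)*(-1 + I)/4 on |11>.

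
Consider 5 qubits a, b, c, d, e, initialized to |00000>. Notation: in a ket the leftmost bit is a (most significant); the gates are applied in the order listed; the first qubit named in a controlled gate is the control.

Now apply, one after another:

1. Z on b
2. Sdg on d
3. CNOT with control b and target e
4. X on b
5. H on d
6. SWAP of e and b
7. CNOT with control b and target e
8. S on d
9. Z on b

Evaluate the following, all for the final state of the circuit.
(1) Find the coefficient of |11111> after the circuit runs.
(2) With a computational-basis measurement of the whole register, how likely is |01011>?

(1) |11111> carries amplitude 0 in the final state.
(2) The probability of measuring |01011> is 0.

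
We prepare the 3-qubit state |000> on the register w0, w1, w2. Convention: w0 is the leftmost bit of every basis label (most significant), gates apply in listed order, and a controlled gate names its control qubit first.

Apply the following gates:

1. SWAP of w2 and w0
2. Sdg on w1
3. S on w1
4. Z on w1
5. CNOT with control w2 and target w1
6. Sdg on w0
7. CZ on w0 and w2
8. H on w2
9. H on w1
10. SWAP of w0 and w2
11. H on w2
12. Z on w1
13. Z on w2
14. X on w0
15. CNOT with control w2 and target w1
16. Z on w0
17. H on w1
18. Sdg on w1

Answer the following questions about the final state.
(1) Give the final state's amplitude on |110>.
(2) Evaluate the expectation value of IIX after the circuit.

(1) The amplitude on |110> is I/2.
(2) The expectation value of IIX is 1.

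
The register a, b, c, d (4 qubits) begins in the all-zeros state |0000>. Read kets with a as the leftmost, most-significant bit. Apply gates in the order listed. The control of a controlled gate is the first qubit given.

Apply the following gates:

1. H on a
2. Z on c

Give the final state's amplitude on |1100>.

The final state's coefficient on |1100> equals 0.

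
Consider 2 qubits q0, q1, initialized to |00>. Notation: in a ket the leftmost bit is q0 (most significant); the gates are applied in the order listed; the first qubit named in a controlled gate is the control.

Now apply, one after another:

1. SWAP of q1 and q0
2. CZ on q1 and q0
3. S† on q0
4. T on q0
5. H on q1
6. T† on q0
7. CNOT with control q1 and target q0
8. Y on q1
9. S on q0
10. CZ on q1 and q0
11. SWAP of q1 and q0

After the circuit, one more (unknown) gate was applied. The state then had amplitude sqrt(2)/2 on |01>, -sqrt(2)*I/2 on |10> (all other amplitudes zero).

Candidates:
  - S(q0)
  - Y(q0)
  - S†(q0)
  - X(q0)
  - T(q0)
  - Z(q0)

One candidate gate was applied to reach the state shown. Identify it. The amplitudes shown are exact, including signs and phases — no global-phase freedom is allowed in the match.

It was Z(q0) that produced the state shown.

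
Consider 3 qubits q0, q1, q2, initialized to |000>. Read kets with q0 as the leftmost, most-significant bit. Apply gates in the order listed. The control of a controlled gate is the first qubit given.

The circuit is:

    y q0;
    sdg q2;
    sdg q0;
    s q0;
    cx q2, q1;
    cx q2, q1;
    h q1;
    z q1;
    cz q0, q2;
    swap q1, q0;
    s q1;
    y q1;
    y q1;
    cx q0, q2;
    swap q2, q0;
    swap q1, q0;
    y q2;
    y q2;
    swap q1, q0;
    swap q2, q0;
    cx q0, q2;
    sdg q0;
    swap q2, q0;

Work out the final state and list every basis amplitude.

The final amplitudes are -sqrt(2)/2 on |010>, -sqrt(2)*I/2 on |011>, and 0 on every other basis state. Key observation: gates 14-21 undo each other exactly, leaving only the rest of the circuit to track.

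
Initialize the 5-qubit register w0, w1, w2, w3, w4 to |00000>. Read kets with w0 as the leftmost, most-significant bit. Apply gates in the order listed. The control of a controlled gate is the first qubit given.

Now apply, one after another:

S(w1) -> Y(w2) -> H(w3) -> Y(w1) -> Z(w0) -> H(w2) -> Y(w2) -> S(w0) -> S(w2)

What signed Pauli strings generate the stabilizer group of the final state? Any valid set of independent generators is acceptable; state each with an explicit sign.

One valid set of independent stabilizer generators is +IIYII, +IIIXI, +ZIIII, -IZIII, +IIIIZ (any independent generating set of the same group is equally correct).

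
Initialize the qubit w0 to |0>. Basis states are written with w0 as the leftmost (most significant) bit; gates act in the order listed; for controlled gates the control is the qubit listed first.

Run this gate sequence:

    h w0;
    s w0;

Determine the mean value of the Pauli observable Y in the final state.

The observable Y averages to 1.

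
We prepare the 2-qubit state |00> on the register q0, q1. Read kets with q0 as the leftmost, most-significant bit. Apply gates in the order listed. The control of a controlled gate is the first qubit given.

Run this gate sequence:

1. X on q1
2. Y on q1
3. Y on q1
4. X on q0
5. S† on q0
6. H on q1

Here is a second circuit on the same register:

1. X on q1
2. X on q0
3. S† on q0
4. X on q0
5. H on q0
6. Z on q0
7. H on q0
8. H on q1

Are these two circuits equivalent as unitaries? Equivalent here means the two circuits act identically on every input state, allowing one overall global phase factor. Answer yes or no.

Yes, they are equivalent — the unitaries differ by at most a global phase.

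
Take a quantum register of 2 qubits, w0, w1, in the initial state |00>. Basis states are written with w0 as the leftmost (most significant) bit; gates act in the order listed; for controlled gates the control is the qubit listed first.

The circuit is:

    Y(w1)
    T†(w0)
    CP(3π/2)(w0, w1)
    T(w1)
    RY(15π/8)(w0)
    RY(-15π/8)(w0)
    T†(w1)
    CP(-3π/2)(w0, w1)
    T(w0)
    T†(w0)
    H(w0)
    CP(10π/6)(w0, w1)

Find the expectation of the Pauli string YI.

The observable YI averages to -sqrt(3)/2. Key observation: the block from step 2 through step 9 cancels to the identity and can be dropped.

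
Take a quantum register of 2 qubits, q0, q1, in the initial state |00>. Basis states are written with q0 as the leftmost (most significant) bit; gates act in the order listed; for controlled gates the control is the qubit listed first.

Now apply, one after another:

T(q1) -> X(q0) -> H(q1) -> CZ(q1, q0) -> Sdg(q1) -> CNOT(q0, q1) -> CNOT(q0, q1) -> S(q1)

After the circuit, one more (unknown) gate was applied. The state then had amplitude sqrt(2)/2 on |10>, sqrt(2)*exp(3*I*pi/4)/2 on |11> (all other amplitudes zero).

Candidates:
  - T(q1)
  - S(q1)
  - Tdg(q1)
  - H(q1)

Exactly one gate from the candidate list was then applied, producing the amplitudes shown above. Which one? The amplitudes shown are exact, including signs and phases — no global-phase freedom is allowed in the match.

It was Tdg(q1) that produced the state shown. Key observation: the block from step 5 through step 8 cancels to the identity and can be dropped.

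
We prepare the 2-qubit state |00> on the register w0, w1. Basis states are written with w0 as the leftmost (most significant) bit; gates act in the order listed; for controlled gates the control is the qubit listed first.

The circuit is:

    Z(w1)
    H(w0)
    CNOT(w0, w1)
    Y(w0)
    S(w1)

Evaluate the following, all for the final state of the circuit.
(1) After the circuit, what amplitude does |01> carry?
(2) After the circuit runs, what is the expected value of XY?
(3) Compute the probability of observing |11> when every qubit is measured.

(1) The amplitude on |01> is sqrt(2)/2.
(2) The observable XY averages to -1.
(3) Outcome |11> occurs with probability 0.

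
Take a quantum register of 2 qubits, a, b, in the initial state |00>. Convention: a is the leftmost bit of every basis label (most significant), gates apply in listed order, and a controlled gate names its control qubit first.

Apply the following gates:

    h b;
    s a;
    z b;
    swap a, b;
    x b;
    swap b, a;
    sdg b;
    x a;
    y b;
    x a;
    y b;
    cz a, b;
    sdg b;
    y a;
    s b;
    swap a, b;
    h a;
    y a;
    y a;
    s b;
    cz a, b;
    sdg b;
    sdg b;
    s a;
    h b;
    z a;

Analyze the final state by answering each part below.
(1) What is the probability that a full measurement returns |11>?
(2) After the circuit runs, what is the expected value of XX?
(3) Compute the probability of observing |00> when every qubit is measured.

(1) A full measurement returns |11> with probability 1/4.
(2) In the final state, XX has expectation 1.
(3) A full measurement returns |00> with probability 1/4.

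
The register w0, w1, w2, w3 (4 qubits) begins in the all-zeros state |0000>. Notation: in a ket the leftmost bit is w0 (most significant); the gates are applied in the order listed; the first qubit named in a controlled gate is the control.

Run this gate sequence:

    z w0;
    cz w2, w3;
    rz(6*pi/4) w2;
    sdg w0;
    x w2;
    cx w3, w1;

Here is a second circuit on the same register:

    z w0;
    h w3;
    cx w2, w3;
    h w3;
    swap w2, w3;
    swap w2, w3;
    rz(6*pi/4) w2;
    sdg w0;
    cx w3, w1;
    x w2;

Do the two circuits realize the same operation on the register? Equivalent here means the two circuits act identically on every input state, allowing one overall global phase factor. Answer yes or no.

Yes, they are equivalent — the unitaries differ by at most a global phase.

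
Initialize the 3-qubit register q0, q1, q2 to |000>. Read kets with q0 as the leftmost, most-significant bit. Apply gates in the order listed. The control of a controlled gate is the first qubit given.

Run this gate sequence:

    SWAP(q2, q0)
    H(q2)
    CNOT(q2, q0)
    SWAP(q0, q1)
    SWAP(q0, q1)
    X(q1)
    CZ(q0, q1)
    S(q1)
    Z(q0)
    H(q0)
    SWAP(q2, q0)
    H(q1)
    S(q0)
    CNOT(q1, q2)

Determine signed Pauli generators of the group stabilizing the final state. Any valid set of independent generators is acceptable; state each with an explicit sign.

One valid set of independent stabilizer generators is +YZZ, -ZXI, +ZIX (any independent generating set of the same group is equally correct).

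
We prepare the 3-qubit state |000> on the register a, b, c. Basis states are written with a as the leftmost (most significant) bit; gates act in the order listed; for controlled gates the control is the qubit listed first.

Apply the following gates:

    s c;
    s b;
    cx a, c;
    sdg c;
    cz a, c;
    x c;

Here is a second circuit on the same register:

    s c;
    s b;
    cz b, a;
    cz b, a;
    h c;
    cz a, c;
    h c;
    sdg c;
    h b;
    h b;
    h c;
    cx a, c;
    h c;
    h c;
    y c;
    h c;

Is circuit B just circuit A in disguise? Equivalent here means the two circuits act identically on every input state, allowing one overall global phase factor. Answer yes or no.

No, they are not equivalent — no single phase factor reconciles the two unitaries.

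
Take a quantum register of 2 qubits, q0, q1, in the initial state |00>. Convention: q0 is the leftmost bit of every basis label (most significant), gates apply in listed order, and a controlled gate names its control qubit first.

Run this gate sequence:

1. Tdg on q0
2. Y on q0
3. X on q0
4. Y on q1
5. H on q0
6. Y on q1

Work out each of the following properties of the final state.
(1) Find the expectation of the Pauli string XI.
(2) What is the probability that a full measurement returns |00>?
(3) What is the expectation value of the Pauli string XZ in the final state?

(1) The expectation value of XI is 1.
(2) The probability of measuring |00> is 1/2.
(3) The observable XZ averages to 1.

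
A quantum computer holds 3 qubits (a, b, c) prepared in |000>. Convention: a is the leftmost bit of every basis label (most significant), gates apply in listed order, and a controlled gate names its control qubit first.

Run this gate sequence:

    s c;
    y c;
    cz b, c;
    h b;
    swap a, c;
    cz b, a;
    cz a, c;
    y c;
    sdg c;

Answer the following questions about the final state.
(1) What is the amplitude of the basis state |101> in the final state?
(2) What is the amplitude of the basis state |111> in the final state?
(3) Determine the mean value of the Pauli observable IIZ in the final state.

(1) The amplitude on |101> is sqrt(2)*I/2.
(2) The amplitude on |111> is -sqrt(2)*I/2.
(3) In the final state, IIZ has expectation -1.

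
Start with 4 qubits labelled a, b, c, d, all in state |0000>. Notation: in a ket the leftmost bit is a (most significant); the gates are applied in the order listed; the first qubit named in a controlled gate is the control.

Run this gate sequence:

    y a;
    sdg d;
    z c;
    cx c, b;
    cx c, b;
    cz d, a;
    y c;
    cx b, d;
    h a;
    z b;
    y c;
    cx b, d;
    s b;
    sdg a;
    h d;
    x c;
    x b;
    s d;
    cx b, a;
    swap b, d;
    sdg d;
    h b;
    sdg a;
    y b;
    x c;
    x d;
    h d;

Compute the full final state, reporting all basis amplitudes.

The resulting statevector has amplitude 1/4 - I/4 on |0000>, 1/4 - I/4 on |0001>, 0 on |0010>, 0 on |0011>, -1/4 - I/4 on |0100>, -1/4 - I/4 on |0101>, 0 on |0110>, 0 on |0111>, -1/4 + I/4 on |1000>, -1/4 + I/4 on |1001>, 0 on |1010>, 0 on |1011>, 1/4 + I/4 on |1100>, 1/4 + I/4 on |1101>, 0 on |1110>, 0 on |1111>. Key observation: steps 4-5 multiply out to the identity, so the circuit reduces to the remaining gates.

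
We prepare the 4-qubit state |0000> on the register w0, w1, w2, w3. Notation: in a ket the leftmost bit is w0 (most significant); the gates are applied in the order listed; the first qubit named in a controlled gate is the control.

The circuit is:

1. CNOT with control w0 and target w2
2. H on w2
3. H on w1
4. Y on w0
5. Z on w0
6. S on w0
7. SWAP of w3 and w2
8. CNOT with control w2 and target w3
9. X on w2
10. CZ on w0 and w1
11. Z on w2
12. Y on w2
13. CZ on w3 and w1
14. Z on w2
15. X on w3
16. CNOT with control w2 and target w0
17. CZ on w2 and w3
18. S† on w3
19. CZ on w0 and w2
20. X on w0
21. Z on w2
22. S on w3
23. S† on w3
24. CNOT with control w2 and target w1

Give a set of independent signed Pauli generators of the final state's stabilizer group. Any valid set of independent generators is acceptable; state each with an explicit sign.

The final state is stabilized by the group generated by +IXIZ, -IZIY, +ZIII, +IIZI; other independent generating sets are equally valid.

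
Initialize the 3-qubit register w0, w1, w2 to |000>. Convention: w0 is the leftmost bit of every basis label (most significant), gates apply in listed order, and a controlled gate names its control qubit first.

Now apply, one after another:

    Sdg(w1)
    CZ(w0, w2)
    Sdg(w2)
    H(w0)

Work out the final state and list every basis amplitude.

The resulting statevector has amplitude sqrt(2)/2 on |000>, sqrt(2)/2 on |100>, and 0 on every other basis state.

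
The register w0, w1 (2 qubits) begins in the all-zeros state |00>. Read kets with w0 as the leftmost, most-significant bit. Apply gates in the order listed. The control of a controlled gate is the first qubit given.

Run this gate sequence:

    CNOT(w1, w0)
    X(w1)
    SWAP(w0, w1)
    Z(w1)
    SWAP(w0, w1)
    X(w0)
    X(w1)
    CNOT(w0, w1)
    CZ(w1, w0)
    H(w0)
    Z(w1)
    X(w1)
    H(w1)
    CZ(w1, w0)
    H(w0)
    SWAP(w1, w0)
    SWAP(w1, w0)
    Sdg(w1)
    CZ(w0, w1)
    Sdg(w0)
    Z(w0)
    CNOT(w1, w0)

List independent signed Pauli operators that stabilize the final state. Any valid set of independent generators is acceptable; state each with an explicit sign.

One valid set of independent stabilizer generators is -IX, -ZI (any independent generating set of the same group is equally correct).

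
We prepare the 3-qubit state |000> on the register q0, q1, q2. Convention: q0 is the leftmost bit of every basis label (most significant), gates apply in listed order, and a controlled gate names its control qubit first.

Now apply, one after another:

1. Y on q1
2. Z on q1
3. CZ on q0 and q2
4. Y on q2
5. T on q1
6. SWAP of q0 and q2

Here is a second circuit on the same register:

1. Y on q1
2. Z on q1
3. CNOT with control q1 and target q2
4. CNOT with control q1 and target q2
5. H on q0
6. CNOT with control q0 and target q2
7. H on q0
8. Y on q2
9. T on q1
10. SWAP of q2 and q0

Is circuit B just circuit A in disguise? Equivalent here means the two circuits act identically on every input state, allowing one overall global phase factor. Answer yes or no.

No: there is an input state on which the two circuits produce genuinely different outputs (not merely differing by a phase).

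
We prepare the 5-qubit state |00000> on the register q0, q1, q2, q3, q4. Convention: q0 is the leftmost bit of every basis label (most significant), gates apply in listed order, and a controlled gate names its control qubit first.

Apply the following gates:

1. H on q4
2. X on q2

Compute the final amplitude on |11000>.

|11000> carries amplitude 0 in the final state.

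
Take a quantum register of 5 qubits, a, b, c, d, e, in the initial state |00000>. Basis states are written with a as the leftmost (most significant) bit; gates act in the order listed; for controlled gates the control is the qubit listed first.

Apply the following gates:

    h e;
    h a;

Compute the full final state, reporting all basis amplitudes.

After the circuit, the state carries amplitude 1/2 on |00000>, 1/2 on |00001>, 1/2 on |10000>, 1/2 on |10001>, and 0 on every other basis state.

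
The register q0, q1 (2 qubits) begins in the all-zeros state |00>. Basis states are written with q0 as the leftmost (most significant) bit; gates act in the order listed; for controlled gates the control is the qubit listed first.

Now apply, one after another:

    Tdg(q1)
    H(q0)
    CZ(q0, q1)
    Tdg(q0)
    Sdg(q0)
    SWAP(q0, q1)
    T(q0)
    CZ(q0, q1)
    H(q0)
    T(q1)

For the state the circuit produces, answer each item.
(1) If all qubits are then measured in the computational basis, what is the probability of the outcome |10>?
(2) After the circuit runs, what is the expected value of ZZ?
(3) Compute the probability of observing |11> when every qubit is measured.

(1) A full measurement returns |10> with probability 1/4.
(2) In the final state, ZZ has expectation 0.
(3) The probability of measuring |11> is 1/4.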